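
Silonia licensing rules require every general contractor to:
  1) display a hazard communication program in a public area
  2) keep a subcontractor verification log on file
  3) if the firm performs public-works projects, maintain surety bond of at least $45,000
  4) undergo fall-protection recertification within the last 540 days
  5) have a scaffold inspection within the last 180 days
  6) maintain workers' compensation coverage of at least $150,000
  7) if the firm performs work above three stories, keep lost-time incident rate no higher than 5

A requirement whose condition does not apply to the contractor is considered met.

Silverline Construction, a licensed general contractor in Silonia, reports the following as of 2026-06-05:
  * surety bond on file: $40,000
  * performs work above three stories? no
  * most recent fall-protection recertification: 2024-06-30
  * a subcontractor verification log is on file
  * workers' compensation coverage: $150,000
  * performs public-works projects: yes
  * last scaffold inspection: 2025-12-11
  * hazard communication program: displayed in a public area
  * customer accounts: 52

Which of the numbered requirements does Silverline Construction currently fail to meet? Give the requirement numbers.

1. hazard communication program present → met
2. subcontractor verification log present → met
3. condition 'performs public-works projects' holds; surety bond $40,000 < $45,000 → not met
4. fall-protection recertification 705 days ago vs limit 540 → not met
5. scaffold inspection 176 days ago vs limit 180 → met
6. workers' compensation coverage $150,000 ≥ $150,000 → met
7. condition 'performs work above three stories' does not hold → requirement n/a → met
Not met: 3, 4

3, 4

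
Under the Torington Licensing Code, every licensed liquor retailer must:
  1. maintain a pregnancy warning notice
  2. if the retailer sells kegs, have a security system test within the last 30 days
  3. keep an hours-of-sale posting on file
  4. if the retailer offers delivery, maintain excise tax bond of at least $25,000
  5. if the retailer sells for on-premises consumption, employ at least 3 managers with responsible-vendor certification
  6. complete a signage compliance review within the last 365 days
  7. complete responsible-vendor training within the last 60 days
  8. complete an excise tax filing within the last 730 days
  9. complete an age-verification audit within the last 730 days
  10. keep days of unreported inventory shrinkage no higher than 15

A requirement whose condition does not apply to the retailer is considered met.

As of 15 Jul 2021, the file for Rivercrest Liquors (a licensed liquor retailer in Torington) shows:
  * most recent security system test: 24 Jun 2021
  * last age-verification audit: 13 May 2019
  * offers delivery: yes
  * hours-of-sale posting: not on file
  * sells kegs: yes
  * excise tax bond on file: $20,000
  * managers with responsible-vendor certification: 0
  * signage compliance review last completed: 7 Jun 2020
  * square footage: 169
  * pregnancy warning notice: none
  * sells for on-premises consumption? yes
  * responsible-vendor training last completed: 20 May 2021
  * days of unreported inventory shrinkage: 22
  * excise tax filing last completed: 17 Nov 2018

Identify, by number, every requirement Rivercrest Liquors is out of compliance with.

1. pregnancy warning notice absent → not met
2. condition 'sells kegs' holds; security system test 21 days ago vs limit 30 → met
3. hours-of-sale posting absent → not met
4. condition 'offers delivery' holds; excise tax bond $20,000 < $25,000 → not met
5. condition 'sells for on-premises consumption' holds; managers with responsible-vendor certification 0 < 3 → not met
6. signage compliance review 403 days ago vs limit 365 → not met
7. responsible-vendor training 56 days ago vs limit 60 → met
8. excise tax filing 971 days ago vs limit 730 → not met
9. age-verification audit 794 days ago vs limit 730 → not met
10. days of unreported inventory shrinkage 22 > 15 → not met
Not met: 1, 3, 4, 5, 6, 8, 9, 10

1, 3, 4, 5, 6, 8, 9, 10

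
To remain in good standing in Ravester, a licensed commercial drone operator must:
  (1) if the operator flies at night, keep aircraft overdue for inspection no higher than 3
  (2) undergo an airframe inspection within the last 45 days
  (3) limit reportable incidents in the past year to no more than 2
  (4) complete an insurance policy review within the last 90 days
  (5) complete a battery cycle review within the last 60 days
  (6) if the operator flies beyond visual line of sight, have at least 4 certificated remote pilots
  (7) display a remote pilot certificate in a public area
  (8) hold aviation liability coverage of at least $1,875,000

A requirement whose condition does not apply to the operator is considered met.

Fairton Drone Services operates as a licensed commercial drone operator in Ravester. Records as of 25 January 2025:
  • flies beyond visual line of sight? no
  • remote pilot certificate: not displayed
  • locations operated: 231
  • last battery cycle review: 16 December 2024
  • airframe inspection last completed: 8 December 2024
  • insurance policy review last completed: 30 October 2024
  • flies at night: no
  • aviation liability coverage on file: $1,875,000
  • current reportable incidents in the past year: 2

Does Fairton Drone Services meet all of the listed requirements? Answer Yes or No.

1. condition 'flies at night' does not hold → requirement n/a → met
2. airframe inspection 48 days ago vs limit 45 → not met
3. reportable incidents in the past year 2 ≤ 2 → met
4. insurance policy review 87 days ago vs limit 90 → met
5. battery cycle review 40 days ago vs limit 60 → met
6. condition 'flies beyond visual line of sight' does not hold → requirement n/a → met
7. remote pilot certificate absent → not met
8. aviation liability coverage $1,875,000 ≥ $1,875,000 → met
Not met: 2, 7

No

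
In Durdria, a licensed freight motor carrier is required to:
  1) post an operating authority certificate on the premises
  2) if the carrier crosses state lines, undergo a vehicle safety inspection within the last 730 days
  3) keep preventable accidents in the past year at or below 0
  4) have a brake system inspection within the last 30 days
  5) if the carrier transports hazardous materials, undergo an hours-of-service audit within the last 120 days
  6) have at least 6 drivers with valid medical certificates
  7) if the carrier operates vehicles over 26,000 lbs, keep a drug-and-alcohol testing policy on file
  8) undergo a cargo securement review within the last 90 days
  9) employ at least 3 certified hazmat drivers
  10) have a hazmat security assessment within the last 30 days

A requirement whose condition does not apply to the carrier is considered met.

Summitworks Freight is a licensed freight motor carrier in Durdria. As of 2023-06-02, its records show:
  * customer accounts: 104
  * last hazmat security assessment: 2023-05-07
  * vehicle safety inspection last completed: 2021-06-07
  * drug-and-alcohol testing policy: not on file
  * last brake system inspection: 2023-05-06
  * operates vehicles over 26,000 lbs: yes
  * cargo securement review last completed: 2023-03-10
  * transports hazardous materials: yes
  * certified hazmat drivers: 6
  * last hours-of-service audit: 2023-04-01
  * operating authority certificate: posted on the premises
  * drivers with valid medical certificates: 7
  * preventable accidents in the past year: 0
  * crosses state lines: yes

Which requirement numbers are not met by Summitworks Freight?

7

1. operating authority certificate present → met
2. condition 'crosses state lines' holds; vehicle safety inspection 725 days ago vs limit 730 → met
3. preventable accidents in the past year 0 ≤ 0 → met
4. brake system inspection 27 days ago vs limit 30 → met
5. condition 'transports hazardous materials' holds; hours-of-service audit 62 days ago vs limit 120 → met
6. drivers with valid medical certificates 7 ≥ 6 → met
7. condition 'operates vehicles over 26,000 lbs' holds; drug-and-alcohol testing policy absent → not met
8. cargo securement review 84 days ago vs limit 90 → met
9. certified hazmat drivers 6 ≥ 3 → met
10. hazmat security assessment 26 days ago vs limit 30 → met
Not met: 7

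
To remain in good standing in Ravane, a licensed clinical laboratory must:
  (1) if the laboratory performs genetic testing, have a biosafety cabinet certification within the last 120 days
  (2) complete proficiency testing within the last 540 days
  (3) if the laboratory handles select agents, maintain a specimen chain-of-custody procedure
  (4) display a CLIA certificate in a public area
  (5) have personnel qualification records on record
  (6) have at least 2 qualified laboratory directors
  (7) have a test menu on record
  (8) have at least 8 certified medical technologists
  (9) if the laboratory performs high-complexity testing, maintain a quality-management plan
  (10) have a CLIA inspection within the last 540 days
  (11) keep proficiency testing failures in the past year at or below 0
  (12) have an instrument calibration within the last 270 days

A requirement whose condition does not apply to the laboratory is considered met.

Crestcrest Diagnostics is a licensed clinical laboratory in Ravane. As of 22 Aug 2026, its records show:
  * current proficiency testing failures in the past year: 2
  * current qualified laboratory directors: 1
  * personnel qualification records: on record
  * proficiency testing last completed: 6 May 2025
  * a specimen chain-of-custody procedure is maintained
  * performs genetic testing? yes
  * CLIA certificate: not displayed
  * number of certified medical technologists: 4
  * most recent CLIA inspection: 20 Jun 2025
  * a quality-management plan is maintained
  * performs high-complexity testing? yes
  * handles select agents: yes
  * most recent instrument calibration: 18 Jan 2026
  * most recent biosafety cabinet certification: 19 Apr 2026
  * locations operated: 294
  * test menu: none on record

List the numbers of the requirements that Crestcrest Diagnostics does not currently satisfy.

1. condition 'performs genetic testing' holds; biosafety cabinet certification 125 days ago vs limit 120 → not met
2. proficiency testing 473 days ago vs limit 540 → met
3. condition 'handles select agents' holds; specimen chain-of-custody procedure present → met
4. CLIA certificate absent → not met
5. personnel qualification records present → met
6. qualified laboratory directors 1 < 2 → not met
7. test menu absent → not met
8. certified medical technologists 4 < 8 → not met
9. condition 'performs high-complexity testing' holds; quality-management plan present → met
10. CLIA inspection 428 days ago vs limit 540 → met
11. proficiency testing failures in the past year 2 > 0 → not met
12. instrument calibration 216 days ago vs limit 270 → met
Not met: 1, 4, 6, 7, 8, 11

1, 4, 6, 7, 8, 11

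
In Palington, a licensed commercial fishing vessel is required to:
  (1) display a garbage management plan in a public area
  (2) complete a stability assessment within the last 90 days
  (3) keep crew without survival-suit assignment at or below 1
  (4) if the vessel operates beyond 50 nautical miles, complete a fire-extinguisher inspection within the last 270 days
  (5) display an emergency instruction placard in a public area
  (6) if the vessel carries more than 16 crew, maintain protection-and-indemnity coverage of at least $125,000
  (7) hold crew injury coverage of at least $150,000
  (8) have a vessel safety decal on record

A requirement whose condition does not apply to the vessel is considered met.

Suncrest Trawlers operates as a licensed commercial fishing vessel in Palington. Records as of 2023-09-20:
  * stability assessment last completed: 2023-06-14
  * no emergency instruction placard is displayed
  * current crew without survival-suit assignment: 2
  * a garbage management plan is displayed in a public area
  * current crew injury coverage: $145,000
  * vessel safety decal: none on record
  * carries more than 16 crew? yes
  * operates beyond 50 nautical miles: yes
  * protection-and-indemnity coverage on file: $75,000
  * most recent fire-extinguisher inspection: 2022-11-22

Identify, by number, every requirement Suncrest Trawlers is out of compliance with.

1. garbage management plan present → met
2. stability assessment 98 days ago vs limit 90 → not met
3. crew without survival-suit assignment 2 > 1 → not met
4. condition 'operates beyond 50 nautical miles' holds; fire-extinguisher inspection 302 days ago vs limit 270 → not met
5. emergency instruction placard absent → not met
6. condition 'carries more than 16 crew' holds; protection-and-indemnity coverage $75,000 < $125,000 → not met
7. crew injury coverage $145,000 < $150,000 → not met
8. vessel safety decal absent → not met
Not met: 2, 3, 4, 5, 6, 7, 8

2, 3, 4, 5, 6, 7, 8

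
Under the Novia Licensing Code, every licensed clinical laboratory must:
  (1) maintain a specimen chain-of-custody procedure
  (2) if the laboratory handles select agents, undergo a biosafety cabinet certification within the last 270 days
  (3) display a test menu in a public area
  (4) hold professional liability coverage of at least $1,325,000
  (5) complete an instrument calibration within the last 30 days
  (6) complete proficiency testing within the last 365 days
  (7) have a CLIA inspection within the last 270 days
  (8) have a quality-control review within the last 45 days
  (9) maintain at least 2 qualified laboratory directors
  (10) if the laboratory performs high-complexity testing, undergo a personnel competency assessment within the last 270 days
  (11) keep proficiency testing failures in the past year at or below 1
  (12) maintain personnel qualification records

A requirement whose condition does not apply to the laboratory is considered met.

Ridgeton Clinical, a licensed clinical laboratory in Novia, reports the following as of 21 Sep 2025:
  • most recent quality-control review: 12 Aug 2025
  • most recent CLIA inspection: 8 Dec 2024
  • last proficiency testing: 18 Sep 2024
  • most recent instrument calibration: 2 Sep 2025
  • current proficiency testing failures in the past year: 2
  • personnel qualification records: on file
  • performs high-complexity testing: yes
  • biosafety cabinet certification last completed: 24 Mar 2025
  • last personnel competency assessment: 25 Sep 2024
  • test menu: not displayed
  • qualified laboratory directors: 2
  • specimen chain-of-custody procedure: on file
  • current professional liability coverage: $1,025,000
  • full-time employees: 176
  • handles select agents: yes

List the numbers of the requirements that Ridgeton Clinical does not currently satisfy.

1. specimen chain-of-custody procedure present → met
2. condition 'handles select agents' holds; biosafety cabinet certification 181 days ago vs limit 270 → met
3. test menu absent → not met
4. professional liability coverage $1,025,000 < $1,325,000 → not met
5. instrument calibration 19 days ago vs limit 30 → met
6. proficiency testing 368 days ago vs limit 365 → not met
7. CLIA inspection 287 days ago vs limit 270 → not met
8. quality-control review 40 days ago vs limit 45 → met
9. qualified laboratory directors 2 ≥ 2 → met
10. condition 'performs high-complexity testing' holds; personnel competency assessment 361 days ago vs limit 270 → not met
11. proficiency testing failures in the past year 2 > 1 → not met
12. personnel qualification records present → met
Not met: 3, 4, 6, 7, 10, 11

3, 4, 6, 7, 10, 11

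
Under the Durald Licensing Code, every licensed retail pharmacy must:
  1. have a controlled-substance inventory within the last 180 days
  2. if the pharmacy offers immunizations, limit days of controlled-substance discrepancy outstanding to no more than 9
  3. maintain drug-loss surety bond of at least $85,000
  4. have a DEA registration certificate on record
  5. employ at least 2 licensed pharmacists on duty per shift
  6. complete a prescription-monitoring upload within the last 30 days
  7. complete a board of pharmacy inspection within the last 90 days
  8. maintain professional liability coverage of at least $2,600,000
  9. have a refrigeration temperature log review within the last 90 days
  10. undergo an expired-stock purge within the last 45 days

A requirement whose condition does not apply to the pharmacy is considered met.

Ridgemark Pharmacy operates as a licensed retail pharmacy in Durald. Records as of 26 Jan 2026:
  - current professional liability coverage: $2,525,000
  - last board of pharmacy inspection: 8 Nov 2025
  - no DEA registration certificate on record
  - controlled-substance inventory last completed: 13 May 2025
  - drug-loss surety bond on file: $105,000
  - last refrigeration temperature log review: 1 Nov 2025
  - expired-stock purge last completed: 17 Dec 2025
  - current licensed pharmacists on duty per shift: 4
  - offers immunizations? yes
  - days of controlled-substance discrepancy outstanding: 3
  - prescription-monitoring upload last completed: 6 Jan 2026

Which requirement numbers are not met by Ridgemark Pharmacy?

1. controlled-substance inventory 258 days ago vs limit 180 → not met
2. condition 'offers immunizations' holds; days of controlled-substance discrepancy outstanding 3 ≤ 9 → met
3. drug-loss surety bond $105,000 ≥ $85,000 → met
4. DEA registration certificate absent → not met
5. licensed pharmacists on duty per shift 4 ≥ 2 → met
6. prescription-monitoring upload 20 days ago vs limit 30 → met
7. board of pharmacy inspection 79 days ago vs limit 90 → met
8. professional liability coverage $2,525,000 < $2,600,000 → not met
9. refrigeration temperature log review 86 days ago vs limit 90 → met
10. expired-stock purge 40 days ago vs limit 45 → met
Not met: 1, 4, 8

1, 4, 8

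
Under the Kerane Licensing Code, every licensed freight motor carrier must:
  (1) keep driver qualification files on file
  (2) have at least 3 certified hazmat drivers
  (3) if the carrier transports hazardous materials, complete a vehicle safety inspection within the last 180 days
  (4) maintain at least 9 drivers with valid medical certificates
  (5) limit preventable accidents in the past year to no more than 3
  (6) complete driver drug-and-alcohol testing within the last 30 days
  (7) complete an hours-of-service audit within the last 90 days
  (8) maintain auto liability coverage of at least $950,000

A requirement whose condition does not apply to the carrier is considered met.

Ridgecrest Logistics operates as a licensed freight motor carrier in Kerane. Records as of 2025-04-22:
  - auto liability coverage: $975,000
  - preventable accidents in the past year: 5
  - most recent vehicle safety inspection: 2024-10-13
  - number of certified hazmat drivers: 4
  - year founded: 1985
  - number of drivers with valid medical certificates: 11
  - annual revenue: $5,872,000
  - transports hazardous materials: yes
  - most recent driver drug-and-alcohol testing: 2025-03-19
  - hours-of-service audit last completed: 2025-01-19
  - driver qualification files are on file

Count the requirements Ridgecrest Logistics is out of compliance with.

1. driver qualification files present → met
2. certified hazmat drivers 4 ≥ 3 → met
3. condition 'transports hazardous materials' holds; vehicle safety inspection 191 days ago vs limit 180 → not met
4. drivers with valid medical certificates 11 ≥ 9 → met
5. preventable accidents in the past year 5 > 3 → not met
6. driver drug-and-alcohol testing 34 days ago vs limit 30 → not met
7. hours-of-service audit 93 days ago vs limit 90 → not met
8. auto liability coverage $975,000 ≥ $950,000 → met
Not met: 4 of 8

4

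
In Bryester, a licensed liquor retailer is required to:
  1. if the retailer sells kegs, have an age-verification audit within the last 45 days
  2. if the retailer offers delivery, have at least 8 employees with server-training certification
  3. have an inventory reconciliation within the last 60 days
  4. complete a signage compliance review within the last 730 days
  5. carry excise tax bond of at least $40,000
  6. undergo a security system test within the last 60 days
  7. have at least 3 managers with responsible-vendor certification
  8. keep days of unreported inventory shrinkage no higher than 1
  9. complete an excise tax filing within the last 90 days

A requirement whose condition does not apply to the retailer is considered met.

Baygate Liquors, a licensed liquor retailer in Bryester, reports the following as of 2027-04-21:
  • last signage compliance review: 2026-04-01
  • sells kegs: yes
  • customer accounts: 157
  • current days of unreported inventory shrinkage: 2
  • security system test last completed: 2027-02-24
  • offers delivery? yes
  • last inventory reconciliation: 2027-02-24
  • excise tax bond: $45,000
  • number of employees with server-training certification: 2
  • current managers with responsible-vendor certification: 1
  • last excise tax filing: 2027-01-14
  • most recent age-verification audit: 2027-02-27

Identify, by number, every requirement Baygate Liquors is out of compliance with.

1. condition 'sells kegs' holds; age-verification audit 53 days ago vs limit 45 → not met
2. condition 'offers delivery' holds; employees with server-training certification 2 < 8 → not met
3. inventory reconciliation 56 days ago vs limit 60 → met
4. signage compliance review 385 days ago vs limit 730 → met
5. excise tax bond $45,000 ≥ $40,000 → met
6. security system test 56 days ago vs limit 60 → met
7. managers with responsible-vendor certification 1 < 3 → not met
8. days of unreported inventory shrinkage 2 > 1 → not met
9. excise tax filing 97 days ago vs limit 90 → not met
Not met: 1, 2, 7, 8, 9

1, 2, 7, 8, 9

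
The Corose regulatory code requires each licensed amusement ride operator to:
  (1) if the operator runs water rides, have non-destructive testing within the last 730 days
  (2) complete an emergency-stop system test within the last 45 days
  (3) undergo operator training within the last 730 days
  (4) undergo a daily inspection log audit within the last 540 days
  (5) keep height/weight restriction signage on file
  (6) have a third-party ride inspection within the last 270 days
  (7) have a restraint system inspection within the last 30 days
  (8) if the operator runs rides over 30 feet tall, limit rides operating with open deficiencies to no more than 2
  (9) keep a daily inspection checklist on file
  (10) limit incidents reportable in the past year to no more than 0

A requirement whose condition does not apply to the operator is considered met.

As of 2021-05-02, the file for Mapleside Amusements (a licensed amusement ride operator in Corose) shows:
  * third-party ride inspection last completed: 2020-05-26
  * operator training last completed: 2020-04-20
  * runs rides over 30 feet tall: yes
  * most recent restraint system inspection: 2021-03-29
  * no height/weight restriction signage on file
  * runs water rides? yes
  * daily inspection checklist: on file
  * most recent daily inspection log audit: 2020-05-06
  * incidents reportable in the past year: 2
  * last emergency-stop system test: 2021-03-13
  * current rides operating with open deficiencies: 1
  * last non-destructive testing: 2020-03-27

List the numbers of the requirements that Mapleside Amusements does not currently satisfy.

2, 5, 6, 7, 10

1. condition 'runs water rides' holds; non-destructive testing 401 days ago vs limit 730 → met
2. emergency-stop system test 50 days ago vs limit 45 → not met
3. operator training 377 days ago vs limit 730 → met
4. daily inspection log audit 361 days ago vs limit 540 → met
5. height/weight restriction signage absent → not met
6. third-party ride inspection 341 days ago vs limit 270 → not met
7. restraint system inspection 34 days ago vs limit 30 → not met
8. condition 'runs rides over 30 feet tall' holds; rides operating with open deficiencies 1 ≤ 2 → met
9. daily inspection checklist present → met
10. incidents reportable in the past year 2 > 0 → not met
Not met: 2, 5, 6, 7, 10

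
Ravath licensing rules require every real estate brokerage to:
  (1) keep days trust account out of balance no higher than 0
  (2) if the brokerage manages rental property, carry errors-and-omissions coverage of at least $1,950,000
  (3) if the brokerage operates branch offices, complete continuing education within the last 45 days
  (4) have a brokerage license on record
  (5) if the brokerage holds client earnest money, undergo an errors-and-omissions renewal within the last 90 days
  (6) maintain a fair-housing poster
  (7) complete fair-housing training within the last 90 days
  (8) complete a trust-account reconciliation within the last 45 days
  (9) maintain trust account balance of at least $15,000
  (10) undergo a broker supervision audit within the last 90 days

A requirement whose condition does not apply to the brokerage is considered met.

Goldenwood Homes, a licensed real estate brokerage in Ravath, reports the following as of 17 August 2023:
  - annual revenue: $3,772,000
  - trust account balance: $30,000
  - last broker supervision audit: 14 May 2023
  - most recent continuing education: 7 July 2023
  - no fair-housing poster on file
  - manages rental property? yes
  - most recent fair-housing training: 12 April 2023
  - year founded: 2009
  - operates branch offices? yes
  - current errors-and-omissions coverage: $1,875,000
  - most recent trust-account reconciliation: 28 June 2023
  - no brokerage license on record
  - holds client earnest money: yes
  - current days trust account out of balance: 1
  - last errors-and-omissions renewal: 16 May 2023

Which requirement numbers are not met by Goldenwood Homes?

1. days trust account out of balance 1 > 0 → not met
2. condition 'manages rental property' holds; errors-and-omissions coverage $1,875,000 < $1,950,000 → not met
3. condition 'operates branch offices' holds; continuing education 41 days ago vs limit 45 → met
4. brokerage license absent → not met
5. condition 'holds client earnest money' holds; errors-and-omissions renewal 93 days ago vs limit 90 → not met
6. fair-housing poster absent → not met
7. fair-housing training 127 days ago vs limit 90 → not met
8. trust-account reconciliation 50 days ago vs limit 45 → not met
9. trust account balance $30,000 ≥ $15,000 → met
10. broker supervision audit 95 days ago vs limit 90 → not met
Not met: 1, 2, 4, 5, 6, 7, 8, 10

1, 2, 4, 5, 6, 7, 8, 10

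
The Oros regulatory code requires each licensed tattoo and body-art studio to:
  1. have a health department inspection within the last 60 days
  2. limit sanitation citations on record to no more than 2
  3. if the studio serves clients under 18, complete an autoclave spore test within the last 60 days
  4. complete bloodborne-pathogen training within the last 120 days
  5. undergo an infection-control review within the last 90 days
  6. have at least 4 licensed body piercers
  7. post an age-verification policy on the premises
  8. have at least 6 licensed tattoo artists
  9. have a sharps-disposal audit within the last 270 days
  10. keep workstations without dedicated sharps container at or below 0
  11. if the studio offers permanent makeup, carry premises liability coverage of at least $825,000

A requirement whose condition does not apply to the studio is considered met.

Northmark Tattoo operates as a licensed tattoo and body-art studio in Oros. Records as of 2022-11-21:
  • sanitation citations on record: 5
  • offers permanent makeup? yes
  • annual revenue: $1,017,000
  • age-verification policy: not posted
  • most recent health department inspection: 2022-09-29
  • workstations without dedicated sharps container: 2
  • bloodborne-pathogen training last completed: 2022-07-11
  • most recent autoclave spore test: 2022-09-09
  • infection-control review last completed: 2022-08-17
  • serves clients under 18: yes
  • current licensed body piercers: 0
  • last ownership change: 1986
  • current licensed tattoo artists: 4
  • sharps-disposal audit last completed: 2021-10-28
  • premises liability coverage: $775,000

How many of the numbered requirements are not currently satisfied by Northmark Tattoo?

1. health department inspection 53 days ago vs limit 60 → met
2. sanitation citations on record 5 > 2 → not met
3. condition 'serves clients under 18' holds; autoclave spore test 73 days ago vs limit 60 → not met
4. bloodborne-pathogen training 133 days ago vs limit 120 → not met
5. infection-control review 96 days ago vs limit 90 → not met
6. licensed body piercers 0 < 4 → not met
7. age-verification policy absent → not met
8. licensed tattoo artists 4 < 6 → not met
9. sharps-disposal audit 389 days ago vs limit 270 → not met
10. workstations without dedicated sharps container 2 > 0 → not met
11. condition 'offers permanent makeup' holds; premises liability coverage $775,000 < $825,000 → not met
Not met: 10 of 11

10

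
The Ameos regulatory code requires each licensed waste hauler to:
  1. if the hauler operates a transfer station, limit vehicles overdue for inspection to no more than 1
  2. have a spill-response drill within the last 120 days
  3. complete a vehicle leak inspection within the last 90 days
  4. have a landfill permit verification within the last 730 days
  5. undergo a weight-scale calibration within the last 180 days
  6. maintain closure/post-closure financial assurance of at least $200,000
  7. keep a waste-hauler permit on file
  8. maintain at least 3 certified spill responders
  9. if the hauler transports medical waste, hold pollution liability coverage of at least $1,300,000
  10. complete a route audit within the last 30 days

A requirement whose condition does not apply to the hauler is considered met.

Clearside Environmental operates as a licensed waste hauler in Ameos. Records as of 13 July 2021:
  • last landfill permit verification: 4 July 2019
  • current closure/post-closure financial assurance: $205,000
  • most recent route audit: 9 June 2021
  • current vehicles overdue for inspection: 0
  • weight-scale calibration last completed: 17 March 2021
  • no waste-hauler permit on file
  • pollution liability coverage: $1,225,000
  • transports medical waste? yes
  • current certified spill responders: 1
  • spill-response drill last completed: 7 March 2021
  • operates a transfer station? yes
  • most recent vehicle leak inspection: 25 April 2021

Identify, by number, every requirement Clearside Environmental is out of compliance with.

2, 4, 7, 8, 9, 10

1. condition 'operates a transfer station' holds; vehicles overdue for inspection 0 ≤ 1 → met
2. spill-response drill 128 days ago vs limit 120 → not met
3. vehicle leak inspection 79 days ago vs limit 90 → met
4. landfill permit verification 740 days ago vs limit 730 → not met
5. weight-scale calibration 118 days ago vs limit 180 → met
6. closure/post-closure financial assurance $205,000 ≥ $200,000 → met
7. waste-hauler permit absent → not met
8. certified spill responders 1 < 3 → not met
9. condition 'transports medical waste' holds; pollution liability coverage $1,225,000 < $1,300,000 → not met
10. route audit 34 days ago vs limit 30 → not met
Not met: 2, 4, 7, 8, 9, 10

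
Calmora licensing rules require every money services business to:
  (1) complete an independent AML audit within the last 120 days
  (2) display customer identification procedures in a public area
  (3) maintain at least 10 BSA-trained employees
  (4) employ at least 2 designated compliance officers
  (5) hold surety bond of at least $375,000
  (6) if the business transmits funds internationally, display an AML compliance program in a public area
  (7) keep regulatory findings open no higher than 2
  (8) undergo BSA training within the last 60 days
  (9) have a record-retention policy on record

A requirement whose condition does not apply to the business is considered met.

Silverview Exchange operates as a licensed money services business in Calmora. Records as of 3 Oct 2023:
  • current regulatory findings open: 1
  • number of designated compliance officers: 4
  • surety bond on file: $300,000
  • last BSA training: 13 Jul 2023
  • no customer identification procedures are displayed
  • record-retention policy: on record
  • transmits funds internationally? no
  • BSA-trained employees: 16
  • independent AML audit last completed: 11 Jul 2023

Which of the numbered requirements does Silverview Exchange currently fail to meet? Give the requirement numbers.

2, 5, 8

1. independent AML audit 84 days ago vs limit 120 → met
2. customer identification procedures absent → not met
3. BSA-trained employees 16 ≥ 10 → met
4. designated compliance officers 4 ≥ 2 → met
5. surety bond $300,000 < $375,000 → not met
6. condition 'transmits funds internationally' does not hold → requirement n/a → met
7. regulatory findings open 1 ≤ 2 → met
8. BSA training 82 days ago vs limit 60 → not met
9. record-retention policy present → met
Not met: 2, 5, 8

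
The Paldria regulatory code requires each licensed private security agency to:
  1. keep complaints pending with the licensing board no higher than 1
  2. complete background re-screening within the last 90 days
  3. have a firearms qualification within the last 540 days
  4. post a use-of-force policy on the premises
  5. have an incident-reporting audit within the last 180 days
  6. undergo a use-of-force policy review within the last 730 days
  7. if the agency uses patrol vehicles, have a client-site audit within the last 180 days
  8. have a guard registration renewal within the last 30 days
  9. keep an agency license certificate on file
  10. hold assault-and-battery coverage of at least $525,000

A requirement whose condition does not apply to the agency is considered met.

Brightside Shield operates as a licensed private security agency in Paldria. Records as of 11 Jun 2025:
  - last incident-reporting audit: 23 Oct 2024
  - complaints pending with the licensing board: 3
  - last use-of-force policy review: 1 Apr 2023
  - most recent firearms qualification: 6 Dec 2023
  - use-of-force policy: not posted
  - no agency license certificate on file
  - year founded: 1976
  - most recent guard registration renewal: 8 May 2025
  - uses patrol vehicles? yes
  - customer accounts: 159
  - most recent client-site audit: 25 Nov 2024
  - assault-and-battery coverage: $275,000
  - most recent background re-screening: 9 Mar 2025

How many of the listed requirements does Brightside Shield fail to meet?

1. complaints pending with the licensing board 3 > 1 → not met
2. background re-screening 94 days ago vs limit 90 → not met
3. firearms qualification 553 days ago vs limit 540 → not met
4. use-of-force policy absent → not met
5. incident-reporting audit 231 days ago vs limit 180 → not met
6. use-of-force policy review 802 days ago vs limit 730 → not met
7. condition 'uses patrol vehicles' holds; client-site audit 198 days ago vs limit 180 → not met
8. guard registration renewal 34 days ago vs limit 30 → not met
9. agency license certificate absent → not met
10. assault-and-battery coverage $275,000 < $525,000 → not met
Not met: 10 of 10

10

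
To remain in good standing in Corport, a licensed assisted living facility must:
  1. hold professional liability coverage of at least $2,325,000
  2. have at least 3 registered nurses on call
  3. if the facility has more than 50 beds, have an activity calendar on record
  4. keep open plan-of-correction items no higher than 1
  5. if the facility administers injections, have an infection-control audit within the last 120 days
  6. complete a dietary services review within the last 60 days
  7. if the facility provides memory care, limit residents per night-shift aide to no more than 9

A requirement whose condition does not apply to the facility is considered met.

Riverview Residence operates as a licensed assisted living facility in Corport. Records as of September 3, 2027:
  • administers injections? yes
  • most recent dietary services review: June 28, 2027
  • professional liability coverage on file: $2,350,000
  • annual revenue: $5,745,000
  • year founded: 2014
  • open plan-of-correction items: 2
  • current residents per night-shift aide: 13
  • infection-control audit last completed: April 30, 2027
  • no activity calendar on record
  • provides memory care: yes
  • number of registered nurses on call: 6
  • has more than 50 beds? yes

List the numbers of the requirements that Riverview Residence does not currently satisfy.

1. professional liability coverage $2,350,000 ≥ $2,325,000 → met
2. registered nurses on call 6 ≥ 3 → met
3. condition 'has more than 50 beds' holds; activity calendar absent → not met
4. open plan-of-correction items 2 > 1 → not met
5. condition 'administers injections' holds; infection-control audit 126 days ago vs limit 120 → not met
6. dietary services review 67 days ago vs limit 60 → not met
7. condition 'provides memory care' holds; residents per night-shift aide 13 > 9 → not met
Not met: 3, 4, 5, 6, 7

3, 4, 5, 6, 7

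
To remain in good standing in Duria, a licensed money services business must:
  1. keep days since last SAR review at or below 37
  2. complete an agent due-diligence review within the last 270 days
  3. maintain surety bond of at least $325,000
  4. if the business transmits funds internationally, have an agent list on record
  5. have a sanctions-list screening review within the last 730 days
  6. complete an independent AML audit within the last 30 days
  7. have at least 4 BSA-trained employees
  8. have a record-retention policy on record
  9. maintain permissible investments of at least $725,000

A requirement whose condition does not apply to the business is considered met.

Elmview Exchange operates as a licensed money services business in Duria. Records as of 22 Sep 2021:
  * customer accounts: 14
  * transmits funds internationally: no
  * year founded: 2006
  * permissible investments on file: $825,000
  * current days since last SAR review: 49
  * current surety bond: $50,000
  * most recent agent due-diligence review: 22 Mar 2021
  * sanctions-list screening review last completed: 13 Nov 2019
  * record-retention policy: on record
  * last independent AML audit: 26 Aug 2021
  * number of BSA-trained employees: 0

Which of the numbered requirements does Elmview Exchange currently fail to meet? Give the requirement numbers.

1, 3, 7

1. days since last SAR review 49 > 37 → not met
2. agent due-diligence review 184 days ago vs limit 270 → met
3. surety bond $50,000 < $325,000 → not met
4. condition 'transmits funds internationally' does not hold → requirement n/a → met
5. sanctions-list screening review 679 days ago vs limit 730 → met
6. independent AML audit 27 days ago vs limit 30 → met
7. BSA-trained employees 0 < 4 → not met
8. record-retention policy present → met
9. permissible investments $825,000 ≥ $725,000 → met
Not met: 1, 3, 7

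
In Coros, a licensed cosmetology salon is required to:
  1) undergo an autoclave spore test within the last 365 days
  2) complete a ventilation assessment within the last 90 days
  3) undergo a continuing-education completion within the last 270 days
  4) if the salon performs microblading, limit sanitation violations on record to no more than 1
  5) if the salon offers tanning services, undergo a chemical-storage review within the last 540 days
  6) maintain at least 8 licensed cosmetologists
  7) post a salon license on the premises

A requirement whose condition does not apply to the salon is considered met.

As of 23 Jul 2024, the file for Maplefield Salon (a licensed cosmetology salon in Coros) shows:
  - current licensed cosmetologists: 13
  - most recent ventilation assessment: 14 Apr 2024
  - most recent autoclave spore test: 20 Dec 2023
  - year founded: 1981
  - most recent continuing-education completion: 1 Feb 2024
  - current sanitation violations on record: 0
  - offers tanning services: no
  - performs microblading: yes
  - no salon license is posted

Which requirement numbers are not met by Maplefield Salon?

1. autoclave spore test 216 days ago vs limit 365 → met
2. ventilation assessment 100 days ago vs limit 90 → not met
3. continuing-education completion 173 days ago vs limit 270 → met
4. condition 'performs microblading' holds; sanitation violations on record 0 ≤ 1 → met
5. condition 'offers tanning services' does not hold → requirement n/a → met
6. licensed cosmetologists 13 ≥ 8 → met
7. salon license absent → not met
Not met: 2, 7

2, 7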